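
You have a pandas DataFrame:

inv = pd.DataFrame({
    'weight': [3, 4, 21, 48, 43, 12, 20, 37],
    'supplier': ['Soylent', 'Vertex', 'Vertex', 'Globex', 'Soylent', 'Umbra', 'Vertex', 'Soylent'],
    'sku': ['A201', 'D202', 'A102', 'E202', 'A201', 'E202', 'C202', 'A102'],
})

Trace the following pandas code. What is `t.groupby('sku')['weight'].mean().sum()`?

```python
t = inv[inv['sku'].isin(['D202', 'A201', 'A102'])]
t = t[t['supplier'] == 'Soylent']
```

60.0

filter rows where sku in ['D202', 'A201', 'A102']:
   weight supplier   sku
0       3  Soylent  A201
1       4   Vertex  D202
2      21   Vertex  A102
4      43  Soylent  A201
7      37  Soylent  A102
filter rows where supplier == 'Soylent':
   weight supplier   sku
0       3  Soylent  A201
4      43  Soylent  A201
7      37  Soylent  A102
group by sku, mean of weight:
sku
A102    37.0
A201    23.0
Name: weight, dtype: float64
Hence 60.0.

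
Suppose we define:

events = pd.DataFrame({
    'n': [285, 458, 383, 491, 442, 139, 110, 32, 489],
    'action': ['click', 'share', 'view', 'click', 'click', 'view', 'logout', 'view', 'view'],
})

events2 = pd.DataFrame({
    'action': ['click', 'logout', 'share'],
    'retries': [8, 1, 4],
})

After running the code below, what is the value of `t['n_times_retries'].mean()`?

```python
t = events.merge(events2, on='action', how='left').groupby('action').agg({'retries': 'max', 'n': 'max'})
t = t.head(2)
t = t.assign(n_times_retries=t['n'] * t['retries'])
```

2019.0

merge on 'action' (how='left') → 9 rows:
     n  action  retries
0  285   click      8.0
1  458   share      4.0
2  383    view      NaN
3  491   click      8.0
4  442   click      8.0
5  139    view      NaN
6  110  logout      1.0
7   32    view      NaN
8  489    view      NaN
group by action: max(retries), max(n):
        retries    n
action              
click       8.0  491
logout      1.0  110
share       4.0  458
view        NaN  489
take first 2 rows:
        retries    n
action              
click       8.0  491
logout      1.0  110
add column n_times_retries = t['n'] * t['retries']:
        retries    n  n_times_retries
action                               
click       8.0  491           3928.0
logout      1.0  110            110.0
Hence 2019.0.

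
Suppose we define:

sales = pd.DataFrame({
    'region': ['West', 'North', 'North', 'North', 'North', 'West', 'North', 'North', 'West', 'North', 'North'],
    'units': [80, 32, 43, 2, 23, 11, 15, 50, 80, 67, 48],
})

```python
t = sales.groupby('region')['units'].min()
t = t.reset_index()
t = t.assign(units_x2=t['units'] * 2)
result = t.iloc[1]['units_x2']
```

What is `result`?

group by region, min of units:
region
North     2
West     11
Name: units, dtype: int64
reset_index():
  region  units
0  North      2
1   West     11
add column units_x2 = t['units'] * 2:
  region  units  units_x2
0  North      2         4
1   West     11        22
Taking the value at position 1, column 'units_x2' gives 22.

22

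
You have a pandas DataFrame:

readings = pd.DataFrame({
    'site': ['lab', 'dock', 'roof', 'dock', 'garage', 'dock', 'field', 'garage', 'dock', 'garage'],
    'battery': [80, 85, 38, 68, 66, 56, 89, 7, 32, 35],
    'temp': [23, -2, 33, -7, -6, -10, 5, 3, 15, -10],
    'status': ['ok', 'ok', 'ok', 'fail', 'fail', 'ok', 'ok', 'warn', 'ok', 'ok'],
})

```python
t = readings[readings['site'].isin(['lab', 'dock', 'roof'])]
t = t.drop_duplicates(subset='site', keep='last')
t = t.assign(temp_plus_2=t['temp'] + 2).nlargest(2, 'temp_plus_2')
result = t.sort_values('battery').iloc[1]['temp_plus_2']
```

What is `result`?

filter rows where site in ['lab', 'dock', 'roof']:
   site  battery  temp status
0   lab       80    23     ok
1  dock       85    -2     ok
2  roof       38    33     ok
3  dock       68    -7   fail
5  dock       56   -10     ok
8  dock       32    15     ok
drop duplicate site (keep=last):
   site  battery  temp status
0   lab       80    23     ok
2  roof       38    33     ok
8  dock       32    15     ok
add column temp_plus_2 = t['temp'] + 2:
   site  battery  temp status  temp_plus_2
0   lab       80    23     ok           25
2  roof       38    33     ok           35
8  dock       32    15     ok           17
take 2 rows with largest temp_plus_2:
   site  battery  temp status  temp_plus_2
2  roof       38    33     ok           35
0   lab       80    23     ok           25
sort by battery:
   site  battery  temp status  temp_plus_2
2  roof       38    33     ok           35
0   lab       80    23     ok           25
value at position 1, column 'temp_plus_2' → 25

25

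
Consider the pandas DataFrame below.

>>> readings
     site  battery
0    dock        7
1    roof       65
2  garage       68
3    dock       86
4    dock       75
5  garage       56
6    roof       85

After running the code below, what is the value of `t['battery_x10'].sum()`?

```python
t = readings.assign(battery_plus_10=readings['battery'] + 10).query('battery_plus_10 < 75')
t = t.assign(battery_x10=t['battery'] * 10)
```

add column battery_plus_10 = readings['battery'] + 10:
     site  battery  battery_plus_10
0    dock        7               17
1    roof       65               75
2  garage       68               78
3    dock       86               96
4    dock       75               85
5  garage       56               66
6    roof       85               95
filter rows where battery_plus_10 < 75:
     site  battery  battery_plus_10
0    dock        7               17
5  garage       56               66
add column battery_x10 = t['battery'] * 10:
     site  battery  battery_plus_10  battery_x10
0    dock        7               17           70
5  garage       56               66          560
Then the sum of column 'battery_x10': 630

630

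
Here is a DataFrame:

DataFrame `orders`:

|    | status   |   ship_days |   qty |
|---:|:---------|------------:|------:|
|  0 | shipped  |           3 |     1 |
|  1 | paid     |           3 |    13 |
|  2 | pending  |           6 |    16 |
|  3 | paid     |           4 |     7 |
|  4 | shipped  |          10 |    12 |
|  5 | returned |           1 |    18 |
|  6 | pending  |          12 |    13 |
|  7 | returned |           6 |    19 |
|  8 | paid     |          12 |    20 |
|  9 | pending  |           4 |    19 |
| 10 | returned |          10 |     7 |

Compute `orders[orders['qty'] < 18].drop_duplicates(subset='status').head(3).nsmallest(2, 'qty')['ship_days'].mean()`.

3.0

filter rows where qty < 18:
      status  ship_days  qty
0    shipped          3    1
1       paid          3   13
2    pending          6   16
3       paid          4    7
4    shipped         10   12
6    pending         12   13
10  returned         10    7
drop duplicate status (keep=first):
      status  ship_days  qty
0    shipped          3    1
1       paid          3   13
2    pending          6   16
10  returned         10    7
take first 3 rows:
    status  ship_days  qty
0  shipped          3    1
1     paid          3   13
2  pending          6   16
take 2 rows with smallest qty:
    status  ship_days  qty
0  shipped          3    1
1     paid          3   13
Reading off the mean of column 'ship_days', we get 3.0.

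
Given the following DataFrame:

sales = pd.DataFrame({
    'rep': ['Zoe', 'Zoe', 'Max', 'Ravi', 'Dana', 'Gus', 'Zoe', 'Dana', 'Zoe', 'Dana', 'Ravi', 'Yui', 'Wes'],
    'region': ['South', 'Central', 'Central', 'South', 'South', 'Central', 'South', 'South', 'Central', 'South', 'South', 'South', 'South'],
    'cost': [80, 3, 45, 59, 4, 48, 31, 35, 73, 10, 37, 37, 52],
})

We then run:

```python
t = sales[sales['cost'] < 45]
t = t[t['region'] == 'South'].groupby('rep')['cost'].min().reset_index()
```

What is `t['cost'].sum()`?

filter rows where cost < 45:
     rep   region  cost
1    Zoe  Central     3
4   Dana    South     4
6    Zoe    South    31
7   Dana    South    35
9   Dana    South    10
10  Ravi    South    37
11   Yui    South    37
filter rows where region == 'South':
     rep region  cost
4   Dana  South     4
6    Zoe  South    31
7   Dana  South    35
9   Dana  South    10
10  Ravi  South    37
11   Yui  South    37
group by rep, min of cost:
rep
Dana     4
Ravi    37
Yui     37
Zoe     31
Name: cost, dtype: int64
reset_index():
    rep  cost
0  Dana     4
1  Ravi    37
2   Yui    37
3   Zoe    31
sum of column 'cost' → 109

109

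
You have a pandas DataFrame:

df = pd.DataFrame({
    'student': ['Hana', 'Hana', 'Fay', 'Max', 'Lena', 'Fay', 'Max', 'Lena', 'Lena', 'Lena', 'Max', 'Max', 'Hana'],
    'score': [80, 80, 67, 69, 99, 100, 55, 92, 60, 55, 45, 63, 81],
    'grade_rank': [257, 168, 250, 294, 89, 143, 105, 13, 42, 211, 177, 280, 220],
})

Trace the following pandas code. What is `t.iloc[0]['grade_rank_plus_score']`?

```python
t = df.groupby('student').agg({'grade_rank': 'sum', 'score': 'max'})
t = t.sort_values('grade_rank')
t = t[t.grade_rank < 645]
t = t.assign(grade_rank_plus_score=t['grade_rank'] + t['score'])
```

group by student: sum(grade_rank), max(score):
         grade_rank  score
student                   
Fay             393    100
Hana            645     81
Lena            355     99
Max             856     69
sort by grade_rank:
         grade_rank  score
student                   
Lena            355     99
Fay             393    100
Hana            645     81
Max             856     69
filter rows where grade_rank < 645:
         grade_rank  score
student                   
Lena            355     99
Fay             393    100
add column grade_rank_plus_score = t['grade_rank'] + t['score']:
         grade_rank  score  grade_rank_plus_score
student                                          
Lena            355     99                    454
Fay             393    100                    493
Hence 454.

454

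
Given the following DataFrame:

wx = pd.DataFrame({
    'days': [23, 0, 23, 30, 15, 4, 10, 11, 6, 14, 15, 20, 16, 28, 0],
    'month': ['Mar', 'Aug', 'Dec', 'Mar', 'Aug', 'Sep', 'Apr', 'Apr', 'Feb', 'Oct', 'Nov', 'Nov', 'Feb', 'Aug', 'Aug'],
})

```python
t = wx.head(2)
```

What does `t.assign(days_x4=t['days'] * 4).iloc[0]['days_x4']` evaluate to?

92

take first 2 rows:
   days month
0    23   Mar
1     0   Aug
add column days_x4 = t['days'] * 4:
   days month  days_x4
0    23   Mar       92
1     0   Aug        0
The value at position 0, column 'days_x4' is 92.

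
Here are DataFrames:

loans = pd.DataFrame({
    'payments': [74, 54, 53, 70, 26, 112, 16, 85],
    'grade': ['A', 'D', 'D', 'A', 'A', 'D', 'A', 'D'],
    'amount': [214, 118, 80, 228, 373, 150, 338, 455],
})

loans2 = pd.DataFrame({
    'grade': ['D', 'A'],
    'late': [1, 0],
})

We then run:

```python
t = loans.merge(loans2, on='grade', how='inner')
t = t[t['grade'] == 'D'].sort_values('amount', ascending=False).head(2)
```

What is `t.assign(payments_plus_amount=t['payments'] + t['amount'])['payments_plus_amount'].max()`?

merge on 'grade' (how='inner') → 8 rows:
   payments grade  amount  late
0        74     A     214     0
1        54     D     118     1
2        53     D      80     1
3        70     A     228     0
4        26     A     373     0
5       112     D     150     1
6        16     A     338     0
7        85     D     455     1
filter rows where grade == 'D':
   payments grade  amount  late
1        54     D     118     1
2        53     D      80     1
5       112     D     150     1
7        85     D     455     1
sort by amount descending:
   payments grade  amount  late
7        85     D     455     1
5       112     D     150     1
1        54     D     118     1
2        53     D      80     1
take first 2 rows:
   payments grade  amount  late
7        85     D     455     1
5       112     D     150     1
add column payments_plus_amount = t['payments'] + t['amount']:
   payments grade  amount  late  payments_plus_amount
7        85     D     455     1                   540
5       112     D     150     1                   262
max of column 'payments_plus_amount' → 540

540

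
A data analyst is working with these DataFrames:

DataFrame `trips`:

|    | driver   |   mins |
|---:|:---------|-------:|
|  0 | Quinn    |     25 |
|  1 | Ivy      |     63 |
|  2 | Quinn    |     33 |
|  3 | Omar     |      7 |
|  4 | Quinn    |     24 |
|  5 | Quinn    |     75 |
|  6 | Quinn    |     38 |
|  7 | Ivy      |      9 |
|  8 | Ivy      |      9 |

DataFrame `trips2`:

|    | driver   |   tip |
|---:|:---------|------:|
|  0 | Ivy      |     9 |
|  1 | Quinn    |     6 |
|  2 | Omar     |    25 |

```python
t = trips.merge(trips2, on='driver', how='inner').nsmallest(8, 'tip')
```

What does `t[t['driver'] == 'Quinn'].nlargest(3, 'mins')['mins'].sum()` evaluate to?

merge on 'driver' (how='inner') → 9 rows:
  driver  mins  tip
0  Quinn    25    6
1    Ivy    63    9
2  Quinn    33    6
3   Omar     7   25
4  Quinn    24    6
5  Quinn    75    6
6  Quinn    38    6
7    Ivy     9    9
8    Ivy     9    9
take 8 rows with smallest tip:
  driver  mins  tip
0  Quinn    25    6
2  Quinn    33    6
4  Quinn    24    6
5  Quinn    75    6
6  Quinn    38    6
1    Ivy    63    9
7    Ivy     9    9
8    Ivy     9    9
filter rows where driver == 'Quinn':
  driver  mins  tip
0  Quinn    25    6
2  Quinn    33    6
4  Quinn    24    6
5  Quinn    75    6
6  Quinn    38    6
take 3 rows with largest mins:
  driver  mins  tip
5  Quinn    75    6
6  Quinn    38    6
2  Quinn    33    6
Then the sum of column 'mins': 146

146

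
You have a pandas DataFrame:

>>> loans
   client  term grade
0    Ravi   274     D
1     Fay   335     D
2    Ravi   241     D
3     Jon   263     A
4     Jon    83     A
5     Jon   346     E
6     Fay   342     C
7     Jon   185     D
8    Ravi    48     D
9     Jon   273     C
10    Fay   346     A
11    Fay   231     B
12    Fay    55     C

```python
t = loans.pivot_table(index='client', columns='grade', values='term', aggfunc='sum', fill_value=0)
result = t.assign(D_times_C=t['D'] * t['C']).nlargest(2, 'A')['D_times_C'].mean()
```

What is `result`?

91750.0

pivot: rows=client, cols=grade, sum(term):
grade     A    B    C    D    E
client                         
Fay     346  231  397  335    0
Jon     346    0  273  185  346
Ravi      0    0    0  563    0
add column D_times_C = t['D'] * t['C']:
grade     A    B    C    D    E  D_times_C
client                                    
Fay     346  231  397  335    0     132995
Jon     346    0  273  185  346      50505
Ravi      0    0    0  563    0          0
take 2 rows with largest A:
grade     A    B    C    D    E  D_times_C
client                                    
Fay     346  231  397  335    0     132995
Jon     346    0  273  185  346      50505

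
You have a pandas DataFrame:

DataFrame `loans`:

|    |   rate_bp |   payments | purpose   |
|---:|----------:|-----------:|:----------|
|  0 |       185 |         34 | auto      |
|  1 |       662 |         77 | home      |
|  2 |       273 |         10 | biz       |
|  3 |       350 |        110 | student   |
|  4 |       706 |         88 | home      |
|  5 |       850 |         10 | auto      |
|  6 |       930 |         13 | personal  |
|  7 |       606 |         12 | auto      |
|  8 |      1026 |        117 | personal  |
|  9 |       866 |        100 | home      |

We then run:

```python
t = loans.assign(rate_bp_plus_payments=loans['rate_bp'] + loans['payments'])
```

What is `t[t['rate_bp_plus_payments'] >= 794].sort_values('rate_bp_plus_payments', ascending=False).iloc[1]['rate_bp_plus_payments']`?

add column rate_bp_plus_payments = loans['rate_bp'] + loans['payments']:
   rate_bp  payments   purpose  rate_bp_plus_payments
0      185        34      auto                    219
1      662        77      home                    739
2      273        10       biz                    283
3      350       110   student                    460
4      706        88      home                    794
5      850        10      auto                    860
6      930        13  personal                    943
7      606        12      auto                    618
8     1026       117  personal                   1143
9      866       100      home                    966
filter rows where rate_bp_plus_payments >= 794:
   rate_bp  payments   purpose  rate_bp_plus_payments
4      706        88      home                    794
5      850        10      auto                    860
6      930        13  personal                    943
8     1026       117  personal                   1143
9      866       100      home                    966
sort by rate_bp_plus_payments descending:
   rate_bp  payments   purpose  rate_bp_plus_payments
8     1026       117  personal                   1143
9      866       100      home                    966
6      930        13  personal                    943
5      850        10      auto                    860
4      706        88      home                    794

966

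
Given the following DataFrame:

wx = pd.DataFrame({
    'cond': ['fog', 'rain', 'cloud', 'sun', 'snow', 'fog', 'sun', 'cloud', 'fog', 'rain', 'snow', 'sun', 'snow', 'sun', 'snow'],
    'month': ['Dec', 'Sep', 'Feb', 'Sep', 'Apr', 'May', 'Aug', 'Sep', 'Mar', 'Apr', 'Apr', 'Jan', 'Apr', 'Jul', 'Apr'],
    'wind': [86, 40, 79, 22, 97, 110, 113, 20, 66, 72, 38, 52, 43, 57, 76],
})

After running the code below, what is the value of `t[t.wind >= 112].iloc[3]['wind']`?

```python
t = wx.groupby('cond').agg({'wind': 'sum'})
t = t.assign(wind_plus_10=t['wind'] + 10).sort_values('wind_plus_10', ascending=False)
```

group by cond, sum of wind:
       wind
cond       
cloud    99
fog     262
rain    112
snow    254
sun     244
add column wind_plus_10 = t['wind'] + 10:
       wind  wind_plus_10
cond                     
cloud    99           109
fog     262           272
rain    112           122
snow    254           264
sun     244           254
sort by wind_plus_10 descending:
       wind  wind_plus_10
cond                     
fog     262           272
snow    254           264
sun     244           254
rain    112           122
cloud    99           109
filter rows where wind >= 112:
      wind  wind_plus_10
cond                    
fog    262           272
snow   254           264
sun    244           254
rain   112           122

112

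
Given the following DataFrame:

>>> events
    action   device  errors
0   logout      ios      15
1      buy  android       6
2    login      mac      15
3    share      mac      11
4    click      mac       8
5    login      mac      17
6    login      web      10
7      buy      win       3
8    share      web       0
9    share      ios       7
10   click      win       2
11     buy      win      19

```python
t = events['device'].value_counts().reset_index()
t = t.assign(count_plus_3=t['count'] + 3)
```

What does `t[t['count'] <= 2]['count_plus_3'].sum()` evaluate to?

value_counts of device:
device
mac        4
win        3
ios        2
web        2
android    1
Name: count, dtype: int64
reset_index():
    device  count
0      mac      4
1      win      3
2      ios      2
3      web      2
4  android      1
add column count_plus_3 = t['count'] + 3:
    device  count  count_plus_3
0      mac      4             7
1      win      3             6
2      ios      2             5
3      web      2             5
4  android      1             4
filter rows where count <= 2:
    device  count  count_plus_3
2      ios      2             5
3      web      2             5
4  android      1             4
The sum of column 'count_plus_3' is 14.

14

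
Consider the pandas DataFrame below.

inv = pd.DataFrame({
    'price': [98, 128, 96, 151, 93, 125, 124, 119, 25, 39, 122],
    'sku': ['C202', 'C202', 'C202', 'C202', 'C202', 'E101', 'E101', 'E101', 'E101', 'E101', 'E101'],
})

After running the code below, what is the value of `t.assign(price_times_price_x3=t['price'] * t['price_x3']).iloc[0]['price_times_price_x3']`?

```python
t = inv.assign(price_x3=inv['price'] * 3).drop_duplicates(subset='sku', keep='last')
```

25947

add column price_x3 = inv['price'] * 3:
    price   sku  price_x3
0      98  C202       294
1     128  C202       384
2      96  C202       288
3     151  C202       453
4      93  C202       279
5     125  E101       375
6     124  E101       372
7     119  E101       357
8      25  E101        75
9      39  E101       117
10    122  E101       366
drop duplicate sku (keep=last):
    price   sku  price_x3
4      93  C202       279
10    122  E101       366
add column price_times_price_x3 = t['price'] * t['price_x3']:
    price   sku  price_x3  price_times_price_x3
4      93  C202       279                 25947
10    122  E101       366                 44652
The value at position 0, column 'price_times_price_x3' is 25947.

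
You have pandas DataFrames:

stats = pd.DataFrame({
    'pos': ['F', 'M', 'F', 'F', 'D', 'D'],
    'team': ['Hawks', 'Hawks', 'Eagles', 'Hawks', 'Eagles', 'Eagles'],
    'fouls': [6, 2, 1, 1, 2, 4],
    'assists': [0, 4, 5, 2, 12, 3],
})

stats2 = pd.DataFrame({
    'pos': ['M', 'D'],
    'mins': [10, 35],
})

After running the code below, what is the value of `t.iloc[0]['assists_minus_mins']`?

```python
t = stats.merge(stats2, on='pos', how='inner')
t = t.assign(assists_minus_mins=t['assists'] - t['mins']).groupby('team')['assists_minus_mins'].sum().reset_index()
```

merge on 'pos' (how='inner') → 3 rows:
  pos    team  fouls  assists  mins
0   M   Hawks      2        4    10
1   D  Eagles      2       12    35
2   D  Eagles      4        3    35
add column assists_minus_mins = t['assists'] - t['mins']:
  pos    team  fouls  assists  mins  assists_minus_mins
0   M   Hawks      2        4    10                  -6
1   D  Eagles      2       12    35                 -23
2   D  Eagles      4        3    35                 -32
group by team, sum of assists_minus_mins:
team
Eagles   -55
Hawks     -6
Name: assists_minus_mins, dtype: int64
reset_index():
     team  assists_minus_mins
0  Eagles                 -55
1   Hawks                  -6
Finally, value at position 0, column 'assists_minus_mins' = -55.

-55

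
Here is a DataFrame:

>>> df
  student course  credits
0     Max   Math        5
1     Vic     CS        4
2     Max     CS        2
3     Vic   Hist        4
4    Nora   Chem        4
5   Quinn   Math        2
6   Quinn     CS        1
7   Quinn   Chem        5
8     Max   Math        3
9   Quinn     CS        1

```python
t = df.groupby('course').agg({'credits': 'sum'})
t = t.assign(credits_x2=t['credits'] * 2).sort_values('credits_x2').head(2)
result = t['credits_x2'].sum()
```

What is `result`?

group by course, sum of credits:
        credits
course         
CS            8
Chem          9
Hist          4
Math         10
add column credits_x2 = t['credits'] * 2:
        credits  credits_x2
course                     
CS            8          16
Chem          9          18
Hist          4           8
Math         10          20
sort by credits_x2:
        credits  credits_x2
course                     
Hist          4           8
CS            8          16
Chem          9          18
Math         10          20
take first 2 rows:
        credits  credits_x2
course                     
Hist          4           8
CS            8          16

24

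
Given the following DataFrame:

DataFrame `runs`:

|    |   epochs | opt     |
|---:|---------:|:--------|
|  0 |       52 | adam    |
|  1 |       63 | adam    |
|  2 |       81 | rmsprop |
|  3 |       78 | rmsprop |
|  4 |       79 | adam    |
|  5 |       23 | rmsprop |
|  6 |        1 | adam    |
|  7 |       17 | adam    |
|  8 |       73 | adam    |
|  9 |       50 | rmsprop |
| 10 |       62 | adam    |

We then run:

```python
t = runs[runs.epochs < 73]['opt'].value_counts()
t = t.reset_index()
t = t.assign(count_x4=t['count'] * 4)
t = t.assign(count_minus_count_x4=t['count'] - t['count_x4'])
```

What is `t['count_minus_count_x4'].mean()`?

filter rows where epochs < 73:
    epochs      opt
0       52     adam
1       63     adam
5       23  rmsprop
6        1     adam
7       17     adam
9       50  rmsprop
10      62     adam
value_counts of opt:
opt
adam       5
rmsprop    2
Name: count, dtype: int64
reset_index():
       opt  count
0     adam      5
1  rmsprop      2
add column count_x4 = t['count'] * 4:
       opt  count  count_x4
0     adam      5        20
1  rmsprop      2         8
add column count_minus_count_x4 = t['count'] - t['count_x4']:
       opt  count  count_x4  count_minus_count_x4
0     adam      5        20                   -15
1  rmsprop      2         8                    -6
Then the mean of column 'count_minus_count_x4': -10.5

-10.5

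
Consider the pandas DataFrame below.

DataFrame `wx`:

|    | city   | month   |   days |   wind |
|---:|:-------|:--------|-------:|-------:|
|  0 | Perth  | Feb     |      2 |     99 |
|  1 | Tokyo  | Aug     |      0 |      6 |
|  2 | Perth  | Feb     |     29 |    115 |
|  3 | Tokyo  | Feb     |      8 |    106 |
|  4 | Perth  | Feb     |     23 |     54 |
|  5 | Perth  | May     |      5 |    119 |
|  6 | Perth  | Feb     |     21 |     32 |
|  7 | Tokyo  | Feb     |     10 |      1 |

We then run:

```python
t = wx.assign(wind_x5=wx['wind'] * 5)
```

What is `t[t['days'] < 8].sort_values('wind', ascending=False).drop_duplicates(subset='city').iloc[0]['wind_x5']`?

595

add column wind_x5 = wx['wind'] * 5:
    city month  days  wind  wind_x5
0  Perth   Feb     2    99      495
1  Tokyo   Aug     0     6       30
2  Perth   Feb    29   115      575
3  Tokyo   Feb     8   106      530
4  Perth   Feb    23    54      270
5  Perth   May     5   119      595
6  Perth   Feb    21    32      160
7  Tokyo   Feb    10     1        5
filter rows where days < 8:
    city month  days  wind  wind_x5
0  Perth   Feb     2    99      495
1  Tokyo   Aug     0     6       30
5  Perth   May     5   119      595
sort by wind descending:
    city month  days  wind  wind_x5
5  Perth   May     5   119      595
0  Perth   Feb     2    99      495
1  Tokyo   Aug     0     6       30
drop duplicate city (keep=first):
    city month  days  wind  wind_x5
5  Perth   May     5   119      595
1  Tokyo   Aug     0     6       30
Finally, value at position 0, column 'wind_x5' = 595.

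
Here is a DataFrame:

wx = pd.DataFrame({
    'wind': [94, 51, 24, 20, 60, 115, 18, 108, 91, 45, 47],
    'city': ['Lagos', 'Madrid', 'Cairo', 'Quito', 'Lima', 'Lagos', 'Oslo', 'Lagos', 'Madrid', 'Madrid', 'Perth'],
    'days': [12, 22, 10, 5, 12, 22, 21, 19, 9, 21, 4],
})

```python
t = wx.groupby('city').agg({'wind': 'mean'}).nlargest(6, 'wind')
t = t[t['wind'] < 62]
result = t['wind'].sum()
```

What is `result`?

group by city, mean of wind:
              wind
city              
Cairo    24.000000
Lagos   105.666667
Lima     60.000000
Madrid   62.333333
Oslo     18.000000
Perth    47.000000
Quito    20.000000
take 6 rows with largest wind:
              wind
city              
Lagos   105.666667
Madrid   62.333333
Lima     60.000000
Perth    47.000000
Cairo    24.000000
Quito    20.000000
filter rows where wind < 62:
       wind
city       
Lima   60.0
Perth  47.0
Cairo  24.0
Quito  20.0
The sum of column 'wind' is 151.0.

151.0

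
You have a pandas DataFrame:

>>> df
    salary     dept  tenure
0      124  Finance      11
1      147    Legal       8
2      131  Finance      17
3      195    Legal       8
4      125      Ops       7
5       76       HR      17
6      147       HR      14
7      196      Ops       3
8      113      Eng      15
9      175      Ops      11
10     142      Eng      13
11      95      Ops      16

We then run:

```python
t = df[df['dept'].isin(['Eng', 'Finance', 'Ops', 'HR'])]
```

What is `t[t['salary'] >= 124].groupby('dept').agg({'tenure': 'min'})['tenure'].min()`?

3

filter rows where dept in ['Eng', 'Finance', 'Ops', 'HR']:
    salary     dept  tenure
0      124  Finance      11
2      131  Finance      17
4      125      Ops       7
5       76       HR      17
6      147       HR      14
7      196      Ops       3
8      113      Eng      15
9      175      Ops      11
10     142      Eng      13
11      95      Ops      16
filter rows where salary >= 124:
    salary     dept  tenure
0      124  Finance      11
2      131  Finance      17
4      125      Ops       7
6      147       HR      14
7      196      Ops       3
9      175      Ops      11
10     142      Eng      13
group by dept, min of tenure:
         tenure
dept           
Eng          13
Finance      11
HR           14
Ops           3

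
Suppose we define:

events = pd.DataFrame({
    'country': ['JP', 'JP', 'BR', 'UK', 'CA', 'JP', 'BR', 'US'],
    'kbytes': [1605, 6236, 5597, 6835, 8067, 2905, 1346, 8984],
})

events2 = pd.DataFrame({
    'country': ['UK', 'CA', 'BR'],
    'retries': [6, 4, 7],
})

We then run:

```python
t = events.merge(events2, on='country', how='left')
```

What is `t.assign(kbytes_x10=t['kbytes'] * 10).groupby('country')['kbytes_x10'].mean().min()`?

34715.0

merge on 'country' (how='left') → 8 rows:
  country  kbytes  retries
0      JP    1605      NaN
1      JP    6236      NaN
2      BR    5597      7.0
3      UK    6835      6.0
4      CA    8067      4.0
5      JP    2905      NaN
6      BR    1346      7.0
7      US    8984      NaN
add column kbytes_x10 = t['kbytes'] * 10:
  country  kbytes  retries  kbytes_x10
0      JP    1605      NaN       16050
1      JP    6236      NaN       62360
2      BR    5597      7.0       55970
3      UK    6835      6.0       68350
4      CA    8067      4.0       80670
5      JP    2905      NaN       29050
6      BR    1346      7.0       13460
7      US    8984      NaN       89840
group by country, mean of kbytes_x10:
country
BR    34715.0
CA    80670.0
JP    35820.0
UK    68350.0
US    89840.0
Name: kbytes_x10, dtype: float64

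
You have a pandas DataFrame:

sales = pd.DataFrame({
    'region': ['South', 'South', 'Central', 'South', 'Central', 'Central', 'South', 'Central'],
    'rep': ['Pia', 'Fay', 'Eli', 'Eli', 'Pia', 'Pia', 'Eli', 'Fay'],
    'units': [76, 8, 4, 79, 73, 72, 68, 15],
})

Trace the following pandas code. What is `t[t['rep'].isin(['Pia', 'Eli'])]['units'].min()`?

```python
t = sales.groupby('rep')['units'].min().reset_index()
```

group by rep, min of units:
rep
Eli     4
Fay     8
Pia    72
Name: units, dtype: int64
reset_index():
   rep  units
0  Eli      4
1  Fay      8
2  Pia     72
filter rows where rep in ['Pia', 'Eli']:
   rep  units
0  Eli      4
2  Pia     72
Then the min of column 'units': 4

4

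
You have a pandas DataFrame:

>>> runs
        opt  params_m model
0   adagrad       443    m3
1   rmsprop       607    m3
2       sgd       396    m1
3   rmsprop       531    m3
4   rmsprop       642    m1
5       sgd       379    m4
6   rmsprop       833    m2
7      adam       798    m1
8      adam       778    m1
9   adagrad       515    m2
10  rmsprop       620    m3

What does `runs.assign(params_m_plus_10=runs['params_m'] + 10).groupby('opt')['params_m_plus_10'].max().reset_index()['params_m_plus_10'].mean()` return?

645.5

add column params_m_plus_10 = runs['params_m'] + 10:
        opt  params_m model  params_m_plus_10
0   adagrad       443    m3               453
1   rmsprop       607    m3               617
2       sgd       396    m1               406
3   rmsprop       531    m3               541
4   rmsprop       642    m1               652
5       sgd       379    m4               389
6   rmsprop       833    m2               843
7      adam       798    m1               808
8      adam       778    m1               788
9   adagrad       515    m2               525
10  rmsprop       620    m3               630
group by opt, max of params_m_plus_10:
opt
adagrad    525
adam       808
rmsprop    843
sgd        406
Name: params_m_plus_10, dtype: int64
reset_index():
       opt  params_m_plus_10
0  adagrad               525
1     adam               808
2  rmsprop               843
3      sgd               406
Taking the mean of column 'params_m_plus_10' gives 645.5.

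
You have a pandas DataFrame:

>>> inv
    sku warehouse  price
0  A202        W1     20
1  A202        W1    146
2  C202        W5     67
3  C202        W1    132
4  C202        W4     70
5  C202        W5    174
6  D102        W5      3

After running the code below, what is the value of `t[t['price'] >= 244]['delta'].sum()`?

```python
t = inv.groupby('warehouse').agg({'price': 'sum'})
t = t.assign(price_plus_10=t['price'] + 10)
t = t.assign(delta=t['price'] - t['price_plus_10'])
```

group by warehouse, sum of price:
           price
warehouse       
W1           298
W4            70
W5           244
add column price_plus_10 = t['price'] + 10:
           price  price_plus_10
warehouse                      
W1           298            308
W4            70             80
W5           244            254
add column delta = t['price'] - t['price_plus_10']:
           price  price_plus_10  delta
warehouse                             
W1           298            308    -10
W4            70             80    -10
W5           244            254    -10
filter rows where price >= 244:
           price  price_plus_10  delta
warehouse                             
W1           298            308    -10
W5           244            254    -10
Taking the sum of column 'delta' gives -20.

-20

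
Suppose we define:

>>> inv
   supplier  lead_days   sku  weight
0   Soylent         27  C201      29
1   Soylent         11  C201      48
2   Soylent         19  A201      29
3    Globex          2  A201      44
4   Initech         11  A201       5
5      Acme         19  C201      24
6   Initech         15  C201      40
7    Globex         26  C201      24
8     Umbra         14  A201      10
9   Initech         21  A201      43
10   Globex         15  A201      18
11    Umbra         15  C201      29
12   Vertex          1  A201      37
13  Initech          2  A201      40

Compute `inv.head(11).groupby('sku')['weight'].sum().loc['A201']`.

149

take first 11 rows:
   supplier  lead_days   sku  weight
0   Soylent         27  C201      29
1   Soylent         11  C201      48
2   Soylent         19  A201      29
3    Globex          2  A201      44
4   Initech         11  A201       5
5      Acme         19  C201      24
6   Initech         15  C201      40
7    Globex         26  C201      24
8     Umbra         14  A201      10
9   Initech         21  A201      43
10   Globex         15  A201      18
group by sku, sum of weight:
sku
A201    149
C201    165
Name: weight, dtype: int64
Hence 149.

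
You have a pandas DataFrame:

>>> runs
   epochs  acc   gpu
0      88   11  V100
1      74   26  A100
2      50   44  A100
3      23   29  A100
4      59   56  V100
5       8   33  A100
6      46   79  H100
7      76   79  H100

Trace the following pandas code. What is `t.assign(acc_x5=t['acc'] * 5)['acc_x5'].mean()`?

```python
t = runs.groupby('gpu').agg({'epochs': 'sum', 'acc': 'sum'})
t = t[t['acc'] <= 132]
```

group by gpu: sum(epochs), sum(acc):
      epochs  acc
gpu              
A100     155  132
H100     122  158
V100     147   67
filter rows where acc <= 132:
      epochs  acc
gpu              
A100     155  132
V100     147   67
add column acc_x5 = t['acc'] * 5:
      epochs  acc  acc_x5
gpu                      
A100     155  132     660
V100     147   67     335

497.5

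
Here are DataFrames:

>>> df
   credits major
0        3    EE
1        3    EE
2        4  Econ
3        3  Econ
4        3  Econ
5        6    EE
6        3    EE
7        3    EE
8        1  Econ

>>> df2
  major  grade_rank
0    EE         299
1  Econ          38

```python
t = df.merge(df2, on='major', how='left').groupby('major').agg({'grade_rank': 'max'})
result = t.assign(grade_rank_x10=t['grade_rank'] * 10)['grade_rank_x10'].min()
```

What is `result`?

merge on 'major' (how='left') → 9 rows:
   credits major  grade_rank
0        3    EE         299
1        3    EE         299
2        4  Econ          38
3        3  Econ          38
4        3  Econ          38
5        6    EE         299
6        3    EE         299
7        3    EE         299
8        1  Econ          38
group by major, max of grade_rank:
       grade_rank
major            
EE            299
Econ           38
add column grade_rank_x10 = t['grade_rank'] * 10:
       grade_rank  grade_rank_x10
major                            
EE            299            2990
Econ           38             380
Then the min of column 'grade_rank_x10': 380

380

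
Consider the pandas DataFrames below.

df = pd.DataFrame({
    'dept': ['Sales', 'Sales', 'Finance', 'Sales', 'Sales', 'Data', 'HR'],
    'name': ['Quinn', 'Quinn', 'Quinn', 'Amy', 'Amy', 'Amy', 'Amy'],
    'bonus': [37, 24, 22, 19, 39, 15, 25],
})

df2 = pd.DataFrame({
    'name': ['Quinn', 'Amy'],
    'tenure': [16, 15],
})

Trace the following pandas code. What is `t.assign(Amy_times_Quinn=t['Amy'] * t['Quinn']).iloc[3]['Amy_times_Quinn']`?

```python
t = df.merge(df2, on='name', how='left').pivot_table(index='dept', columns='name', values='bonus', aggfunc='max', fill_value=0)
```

merge on 'name' (how='left') → 7 rows:
      dept   name  bonus  tenure
0    Sales  Quinn     37      16
1    Sales  Quinn     24      16
2  Finance  Quinn     22      16
3    Sales    Amy     19      15
4    Sales    Amy     39      15
5     Data    Amy     15      15
6       HR    Amy     25      15
pivot: rows=dept, cols=name, max(bonus):
name     Amy  Quinn
dept               
Data      15      0
Finance    0     22
HR        25      0
Sales     39     37
add column Amy_times_Quinn = t['Amy'] * t['Quinn']:
name     Amy  Quinn  Amy_times_Quinn
dept                                
Data      15      0                0
Finance    0     22                0
HR        25      0                0
Sales     39     37             1443
The value at position 3, column 'Amy_times_Quinn' is 1443.

1443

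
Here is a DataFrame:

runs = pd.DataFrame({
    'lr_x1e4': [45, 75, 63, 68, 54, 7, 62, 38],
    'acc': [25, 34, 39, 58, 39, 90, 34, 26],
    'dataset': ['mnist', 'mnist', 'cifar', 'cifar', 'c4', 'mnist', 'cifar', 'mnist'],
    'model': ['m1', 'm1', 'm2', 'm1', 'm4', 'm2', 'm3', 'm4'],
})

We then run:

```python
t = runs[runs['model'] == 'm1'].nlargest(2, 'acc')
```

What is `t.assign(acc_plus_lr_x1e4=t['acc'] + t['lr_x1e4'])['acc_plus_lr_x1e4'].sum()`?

filter rows where model == 'm1':
   lr_x1e4  acc dataset model
0       45   25   mnist    m1
1       75   34   mnist    m1
3       68   58   cifar    m1
take 2 rows with largest acc:
   lr_x1e4  acc dataset model
3       68   58   cifar    m1
1       75   34   mnist    m1
add column acc_plus_lr_x1e4 = t['acc'] + t['lr_x1e4']:
   lr_x1e4  acc dataset model  acc_plus_lr_x1e4
3       68   58   cifar    m1               126
1       75   34   mnist    m1               109
The sum of column 'acc_plus_lr_x1e4' is 235.

235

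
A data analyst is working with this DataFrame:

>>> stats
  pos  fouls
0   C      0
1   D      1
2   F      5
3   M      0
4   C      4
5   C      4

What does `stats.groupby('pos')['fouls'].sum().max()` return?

group by pos, sum of fouls:
pos
C    8
D    1
F    5
M    0
Name: fouls, dtype: int64
Taking the max of the resulting series gives 8.

8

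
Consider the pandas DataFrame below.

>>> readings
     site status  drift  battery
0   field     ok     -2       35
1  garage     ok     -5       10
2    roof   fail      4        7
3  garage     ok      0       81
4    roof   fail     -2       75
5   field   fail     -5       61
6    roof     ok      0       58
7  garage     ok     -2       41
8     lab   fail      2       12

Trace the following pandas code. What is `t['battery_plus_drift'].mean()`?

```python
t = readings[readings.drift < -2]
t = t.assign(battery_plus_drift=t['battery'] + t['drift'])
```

filter rows where drift < -2:
     site status  drift  battery
1  garage     ok     -5       10
5   field   fail     -5       61
add column battery_plus_drift = t['battery'] + t['drift']:
     site status  drift  battery  battery_plus_drift
1  garage     ok     -5       10                   5
5   field   fail     -5       61                  56

30.5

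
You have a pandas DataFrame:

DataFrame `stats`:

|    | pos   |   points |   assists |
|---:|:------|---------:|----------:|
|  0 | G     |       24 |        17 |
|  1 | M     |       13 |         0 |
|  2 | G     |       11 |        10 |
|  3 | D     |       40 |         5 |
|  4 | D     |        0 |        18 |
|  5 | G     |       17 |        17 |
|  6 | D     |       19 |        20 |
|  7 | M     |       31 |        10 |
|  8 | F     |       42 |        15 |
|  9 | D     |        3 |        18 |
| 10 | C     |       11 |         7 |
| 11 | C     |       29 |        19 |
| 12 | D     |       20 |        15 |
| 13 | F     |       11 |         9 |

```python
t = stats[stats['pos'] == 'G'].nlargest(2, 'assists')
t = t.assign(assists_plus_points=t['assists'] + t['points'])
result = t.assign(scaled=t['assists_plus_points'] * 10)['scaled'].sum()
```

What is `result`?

filter rows where pos == 'G':
  pos  points  assists
0   G      24       17
2   G      11       10
5   G      17       17
take 2 rows with largest assists:
  pos  points  assists
0   G      24       17
5   G      17       17
add column assists_plus_points = t['assists'] + t['points']:
  pos  points  assists  assists_plus_points
0   G      24       17                   41
5   G      17       17                   34
add column scaled = t['assists_plus_points'] * 10:
  pos  points  assists  assists_plus_points  scaled
0   G      24       17                   41     410
5   G      17       17                   34     340
sum of column 'scaled' → 750

750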